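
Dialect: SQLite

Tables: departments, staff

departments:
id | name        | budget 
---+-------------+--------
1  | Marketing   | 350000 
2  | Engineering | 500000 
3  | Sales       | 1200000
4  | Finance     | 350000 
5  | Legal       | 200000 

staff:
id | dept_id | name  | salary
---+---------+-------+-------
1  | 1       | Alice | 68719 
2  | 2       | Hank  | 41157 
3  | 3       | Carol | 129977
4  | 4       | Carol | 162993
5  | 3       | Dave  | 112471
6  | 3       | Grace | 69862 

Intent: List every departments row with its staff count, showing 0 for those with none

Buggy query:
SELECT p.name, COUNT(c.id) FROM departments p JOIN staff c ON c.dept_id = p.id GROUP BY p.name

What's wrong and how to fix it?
Bug: INNER JOIN drops departments rows that have no matching staff rows

Fix: Use LEFT JOIN so parents without children still appear (COUNT(c.id) gives 0)

Corrected query:
SELECT p.name, COUNT(c.id) FROM departments p LEFT JOIN staff c ON c.dept_id = p.id GROUP BY p.name

Result:
name        | COUNT(c.id)
------------+------------
Engineering | 1          
Finance     | 1          
Legal       | 0          
Marketing   | 1          
Sales       | 3          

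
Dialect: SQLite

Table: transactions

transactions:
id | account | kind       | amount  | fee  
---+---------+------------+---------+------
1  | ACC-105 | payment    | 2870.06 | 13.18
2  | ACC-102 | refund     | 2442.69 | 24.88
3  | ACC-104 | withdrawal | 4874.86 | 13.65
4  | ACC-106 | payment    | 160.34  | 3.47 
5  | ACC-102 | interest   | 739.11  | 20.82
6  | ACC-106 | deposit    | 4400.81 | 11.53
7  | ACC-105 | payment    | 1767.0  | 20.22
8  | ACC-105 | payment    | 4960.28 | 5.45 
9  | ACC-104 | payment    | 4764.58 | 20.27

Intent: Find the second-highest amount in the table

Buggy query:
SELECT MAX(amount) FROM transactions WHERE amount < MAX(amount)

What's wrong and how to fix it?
Bug: The inner MAX is an aggregate inside WHERE, which is not allowed

Fix: Put the inner MAX in a scalar subquery

Corrected query:
SELECT MAX(amount) FROM transactions WHERE amount < (SELECT MAX(amount) FROM transactions)

Result:
MAX(amount)
-----------
4874.86    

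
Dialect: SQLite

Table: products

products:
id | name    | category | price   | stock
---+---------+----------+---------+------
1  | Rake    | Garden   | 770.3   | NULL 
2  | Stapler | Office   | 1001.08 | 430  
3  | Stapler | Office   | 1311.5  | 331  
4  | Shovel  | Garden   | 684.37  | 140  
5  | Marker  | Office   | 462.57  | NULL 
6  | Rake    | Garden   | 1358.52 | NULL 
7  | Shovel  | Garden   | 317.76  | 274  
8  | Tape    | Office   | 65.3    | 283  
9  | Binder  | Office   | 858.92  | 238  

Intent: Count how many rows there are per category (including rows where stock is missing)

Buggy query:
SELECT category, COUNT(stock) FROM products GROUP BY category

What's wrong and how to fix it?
Bug: COUNT(column) counts non-NULL values only; rows with NULL stock aren't counted

Fix: Replace COUNT(stock) with COUNT(*)

Corrected query:
SELECT category, COUNT(*) FROM products GROUP BY category

Result:
category | COUNT(*)
---------+---------
Garden   | 4       
Office   | 5       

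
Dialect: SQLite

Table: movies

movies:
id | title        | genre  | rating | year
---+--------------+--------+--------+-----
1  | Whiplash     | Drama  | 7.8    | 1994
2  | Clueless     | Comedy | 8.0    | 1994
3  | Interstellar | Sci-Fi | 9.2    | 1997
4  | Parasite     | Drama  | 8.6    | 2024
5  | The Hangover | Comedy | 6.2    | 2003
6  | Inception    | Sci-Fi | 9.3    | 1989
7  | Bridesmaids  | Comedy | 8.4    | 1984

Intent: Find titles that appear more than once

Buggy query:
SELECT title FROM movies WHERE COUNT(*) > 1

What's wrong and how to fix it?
Bug: WHERE can't reference COUNT(*); aggregates are computed after WHERE

Fix: GROUP BY title, then filter groups with HAVING COUNT(*) > 1

Corrected query:
SELECT title FROM movies GROUP BY title HAVING COUNT(*) > 1

Result:
(no rows)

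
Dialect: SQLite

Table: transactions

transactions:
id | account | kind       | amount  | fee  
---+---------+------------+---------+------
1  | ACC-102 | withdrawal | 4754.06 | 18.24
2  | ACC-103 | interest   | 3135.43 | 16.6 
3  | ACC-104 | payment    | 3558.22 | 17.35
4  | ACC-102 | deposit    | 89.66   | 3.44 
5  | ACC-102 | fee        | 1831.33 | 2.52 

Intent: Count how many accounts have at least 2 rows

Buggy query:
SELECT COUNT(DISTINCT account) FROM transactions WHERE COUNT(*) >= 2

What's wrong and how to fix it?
Bug: WHERE filters individual rows, not groups, so a group-level COUNT is invalid there

Fix: Use a subquery that GROUPs and filters with HAVING, then count its rows

Corrected query:
SELECT COUNT(*) FROM (SELECT account FROM transactions GROUP BY account HAVING COUNT(*) >= 2)

Result:
COUNT(*)
--------
1       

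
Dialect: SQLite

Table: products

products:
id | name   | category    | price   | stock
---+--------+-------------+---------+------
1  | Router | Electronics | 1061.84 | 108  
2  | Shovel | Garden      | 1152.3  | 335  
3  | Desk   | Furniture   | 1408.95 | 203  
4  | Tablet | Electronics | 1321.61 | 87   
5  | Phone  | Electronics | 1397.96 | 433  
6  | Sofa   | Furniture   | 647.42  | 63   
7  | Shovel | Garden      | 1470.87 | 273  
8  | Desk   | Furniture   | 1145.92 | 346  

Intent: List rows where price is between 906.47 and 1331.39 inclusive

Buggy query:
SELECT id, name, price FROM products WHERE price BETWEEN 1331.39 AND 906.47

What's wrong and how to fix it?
Bug: BETWEEN expects the lower bound first; with 1331.39 AND 906.47 the range is empty

Fix: Write BETWEEN 906.47 AND 1331.39

Corrected query:
SELECT id, name, price FROM products WHERE price BETWEEN 906.47 AND 1331.39

Result:
id | name   | price  
---+--------+--------
1  | Router | 1061.84
2  | Shovel | 1152.3 
4  | Tablet | 1321.61
8  | Desk   | 1145.92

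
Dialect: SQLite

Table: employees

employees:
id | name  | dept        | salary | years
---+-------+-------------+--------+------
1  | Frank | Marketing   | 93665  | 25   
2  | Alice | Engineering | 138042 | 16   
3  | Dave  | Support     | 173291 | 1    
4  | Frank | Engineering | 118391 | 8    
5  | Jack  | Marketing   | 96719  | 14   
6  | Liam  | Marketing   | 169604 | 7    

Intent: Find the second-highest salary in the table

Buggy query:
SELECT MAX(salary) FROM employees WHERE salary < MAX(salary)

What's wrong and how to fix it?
Bug: MAX(salary) on the right of the comparison is an aggregate-in-WHERE error

Fix: Compute the overall MAX in a subquery, then take MAX of rows below it

Corrected query:
SELECT MAX(salary) FROM employees WHERE salary < (SELECT MAX(salary) FROM employees)

Result:
MAX(salary)
-----------
169604     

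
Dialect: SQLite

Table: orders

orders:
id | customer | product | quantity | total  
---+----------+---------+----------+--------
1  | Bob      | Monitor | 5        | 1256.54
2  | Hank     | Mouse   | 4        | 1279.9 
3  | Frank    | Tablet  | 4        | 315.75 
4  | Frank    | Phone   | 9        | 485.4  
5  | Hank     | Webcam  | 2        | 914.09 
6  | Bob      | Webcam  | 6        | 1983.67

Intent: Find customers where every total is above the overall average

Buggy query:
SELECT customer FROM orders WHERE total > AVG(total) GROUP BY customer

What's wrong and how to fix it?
Bug: WHERE evaluates per row before aggregation, so AVG() is unavailable

Fix: Compute the overall average in a scalar subquery and compare each group's MIN against it in HAVING

Corrected query:
SELECT customer FROM orders GROUP BY customer HAVING MIN(total) > (SELECT AVG(total) FROM orders)

Result:
customer
--------
Bob     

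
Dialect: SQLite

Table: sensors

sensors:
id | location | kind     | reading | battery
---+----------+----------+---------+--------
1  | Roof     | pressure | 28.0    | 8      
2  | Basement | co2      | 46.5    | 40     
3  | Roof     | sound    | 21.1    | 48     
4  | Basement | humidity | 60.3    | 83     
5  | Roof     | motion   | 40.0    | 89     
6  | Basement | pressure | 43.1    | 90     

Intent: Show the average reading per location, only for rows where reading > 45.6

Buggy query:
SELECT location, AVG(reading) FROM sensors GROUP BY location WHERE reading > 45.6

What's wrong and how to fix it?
Bug: Row-level WHERE must come before GROUP BY in the clause order

Fix: Place WHERE between FROM and GROUP BY

Corrected query:
SELECT location, AVG(reading) FROM sensors WHERE reading > 45.6 GROUP BY location

Result:
location | AVG(reading)
---------+-------------
Basement | 53.4        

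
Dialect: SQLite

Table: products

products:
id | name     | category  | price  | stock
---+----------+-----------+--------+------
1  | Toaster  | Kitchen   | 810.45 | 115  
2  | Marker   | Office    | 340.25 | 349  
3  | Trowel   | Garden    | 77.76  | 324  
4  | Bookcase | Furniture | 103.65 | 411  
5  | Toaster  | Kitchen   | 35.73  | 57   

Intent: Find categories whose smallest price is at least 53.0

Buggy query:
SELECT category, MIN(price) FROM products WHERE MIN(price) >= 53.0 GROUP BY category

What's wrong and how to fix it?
Bug: Aggregates like MIN are computed per group after WHERE runs

Fix: Use HAVING for the per-group MIN condition

Corrected query:
SELECT category, MIN(price) FROM products GROUP BY category HAVING MIN(price) >= 53.0

Result:
category  | MIN(price)
----------+-----------
Furniture | 103.65    
Garden    | 77.76     
Office    | 340.25    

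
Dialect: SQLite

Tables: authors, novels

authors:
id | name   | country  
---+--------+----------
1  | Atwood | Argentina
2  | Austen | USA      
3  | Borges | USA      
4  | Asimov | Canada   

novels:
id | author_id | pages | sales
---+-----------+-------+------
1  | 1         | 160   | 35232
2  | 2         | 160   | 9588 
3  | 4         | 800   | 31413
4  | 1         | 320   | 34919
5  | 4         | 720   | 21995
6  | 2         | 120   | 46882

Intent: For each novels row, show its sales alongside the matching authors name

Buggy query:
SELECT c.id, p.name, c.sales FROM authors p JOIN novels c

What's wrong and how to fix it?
Bug: JOIN with no ON clause produces a cartesian product; every novels row pairs with every authors row

Fix: Add ON c.author_id = p.id to the JOIN

Corrected query:
SELECT c.id, p.name, c.sales FROM authors p JOIN novels c ON c.author_id = p.id

Result:
id | name   | sales
---+--------+------
1  | Atwood | 35232
2  | Austen | 9588 
3  | Asimov | 31413
4  | Atwood | 34919
5  | Asimov | 21995
6  | Austen | 46882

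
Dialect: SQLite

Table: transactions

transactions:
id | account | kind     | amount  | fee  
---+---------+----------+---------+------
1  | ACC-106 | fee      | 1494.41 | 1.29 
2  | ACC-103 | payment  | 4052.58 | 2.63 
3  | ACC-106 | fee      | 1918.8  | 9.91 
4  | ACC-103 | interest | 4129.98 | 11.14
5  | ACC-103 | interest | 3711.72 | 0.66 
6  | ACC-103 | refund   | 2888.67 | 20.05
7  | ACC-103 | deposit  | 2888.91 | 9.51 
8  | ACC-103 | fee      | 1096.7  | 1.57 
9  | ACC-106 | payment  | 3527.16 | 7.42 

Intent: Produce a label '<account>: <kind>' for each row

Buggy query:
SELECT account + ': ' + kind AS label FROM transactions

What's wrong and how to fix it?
Bug: SQLite uses || for string concatenation; + coerces text to numbers (yielding 0)

Fix: Use the || operator for string concatenation

Corrected query:
SELECT account || ': ' || kind AS label FROM transactions

Result:
label            
-----------------
ACC-106: fee     
ACC-103: payment 
ACC-106: fee     
ACC-103: interest
ACC-103: interest
ACC-103: refund  
ACC-103: deposit 
ACC-103: fee     
ACC-106: payment 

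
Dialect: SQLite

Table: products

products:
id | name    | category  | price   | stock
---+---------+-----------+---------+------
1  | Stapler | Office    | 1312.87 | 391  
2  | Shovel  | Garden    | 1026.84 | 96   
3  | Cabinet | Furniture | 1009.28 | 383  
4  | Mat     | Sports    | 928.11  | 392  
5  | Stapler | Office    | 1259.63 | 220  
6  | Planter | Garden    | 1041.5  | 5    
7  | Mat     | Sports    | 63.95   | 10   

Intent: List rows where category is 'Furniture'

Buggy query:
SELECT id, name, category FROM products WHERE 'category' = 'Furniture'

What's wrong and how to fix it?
Bug: 'category' in single quotes is a string literal, not the column; the comparison is literal-vs-literal and never true

Fix: Remove the quotes around the column name (or use double quotes for an identifier)

Corrected query:
SELECT id, name, category FROM products WHERE category = 'Furniture'

Result:
id | name    | category 
---+---------+----------
3  | Cabinet | Furniture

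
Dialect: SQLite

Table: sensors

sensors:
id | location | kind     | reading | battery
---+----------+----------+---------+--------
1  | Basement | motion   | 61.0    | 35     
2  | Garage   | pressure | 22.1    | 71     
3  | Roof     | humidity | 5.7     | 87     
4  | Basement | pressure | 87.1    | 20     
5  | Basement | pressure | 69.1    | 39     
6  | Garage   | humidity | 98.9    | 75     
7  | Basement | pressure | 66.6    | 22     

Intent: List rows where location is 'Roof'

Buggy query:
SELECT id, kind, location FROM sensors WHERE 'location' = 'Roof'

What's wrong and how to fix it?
Bug: 'location' in single quotes is a string literal, not the column; the comparison is literal-vs-literal and never true

Fix: Remove the quotes around the column name (or use double quotes for an identifier)

Corrected query:
SELECT id, kind, location FROM sensors WHERE location = 'Roof'

Result:
id | kind     | location
---+----------+---------
3  | humidity | Roof    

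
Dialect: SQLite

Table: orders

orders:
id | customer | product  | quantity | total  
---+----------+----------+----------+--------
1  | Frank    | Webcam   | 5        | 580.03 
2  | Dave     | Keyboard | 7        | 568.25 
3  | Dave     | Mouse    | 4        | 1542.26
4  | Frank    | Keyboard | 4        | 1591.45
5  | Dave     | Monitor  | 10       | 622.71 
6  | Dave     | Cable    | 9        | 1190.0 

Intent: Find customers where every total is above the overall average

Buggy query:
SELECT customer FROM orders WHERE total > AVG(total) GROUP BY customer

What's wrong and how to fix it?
Bug: WHERE evaluates per row before aggregation, so AVG() is unavailable

Fix: Use a subquery for AVG and a HAVING MIN(...) filter so the condition holds for every row in the group

Corrected query:
SELECT customer FROM orders GROUP BY customer HAVING MIN(total) > (SELECT AVG(total) FROM orders)

Result:
(no rows)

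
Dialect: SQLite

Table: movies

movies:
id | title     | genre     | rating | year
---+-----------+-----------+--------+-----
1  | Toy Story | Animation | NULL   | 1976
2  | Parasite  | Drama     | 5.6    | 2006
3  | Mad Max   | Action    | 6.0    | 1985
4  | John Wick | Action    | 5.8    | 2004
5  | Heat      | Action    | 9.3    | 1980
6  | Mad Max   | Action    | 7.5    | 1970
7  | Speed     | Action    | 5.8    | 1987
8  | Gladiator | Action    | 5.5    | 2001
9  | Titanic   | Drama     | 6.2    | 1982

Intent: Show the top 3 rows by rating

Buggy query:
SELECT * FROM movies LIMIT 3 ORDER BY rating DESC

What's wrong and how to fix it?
Bug: LIMIT must come after ORDER BY

Fix: Sort with ORDER BY, then apply LIMIT

Corrected query:
SELECT * FROM movies ORDER BY rating DESC LIMIT 3

Result:
id | title   | genre  | rating | year
---+---------+--------+--------+-----
5  | Heat    | Action | 9.3    | 1980
6  | Mad Max | Action | 7.5    | 1970
9  | Titanic | Drama  | 6.2    | 1982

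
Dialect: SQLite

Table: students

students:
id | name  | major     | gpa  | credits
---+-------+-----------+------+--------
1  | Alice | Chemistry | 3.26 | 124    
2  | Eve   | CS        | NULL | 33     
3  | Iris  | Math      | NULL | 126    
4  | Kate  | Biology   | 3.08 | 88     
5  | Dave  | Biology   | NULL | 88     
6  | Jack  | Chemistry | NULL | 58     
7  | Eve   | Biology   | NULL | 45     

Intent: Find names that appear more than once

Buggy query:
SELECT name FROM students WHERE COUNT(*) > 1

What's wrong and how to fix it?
Bug: COUNT(*) is an aggregate and cannot be used in WHERE

Fix: GROUP BY name, then filter groups with HAVING COUNT(*) > 1

Corrected query:
SELECT name FROM students GROUP BY name HAVING COUNT(*) > 1

Result:
name
----
Eve 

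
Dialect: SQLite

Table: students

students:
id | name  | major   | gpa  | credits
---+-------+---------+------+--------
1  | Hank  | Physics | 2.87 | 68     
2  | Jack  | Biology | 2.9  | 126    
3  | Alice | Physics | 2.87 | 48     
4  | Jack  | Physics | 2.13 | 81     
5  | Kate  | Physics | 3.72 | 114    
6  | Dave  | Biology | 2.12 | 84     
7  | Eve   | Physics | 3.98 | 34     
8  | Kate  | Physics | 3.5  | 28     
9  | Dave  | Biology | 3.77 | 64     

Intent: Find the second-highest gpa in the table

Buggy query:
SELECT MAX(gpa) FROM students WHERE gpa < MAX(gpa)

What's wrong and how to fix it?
Bug: The inner MAX is an aggregate inside WHERE, which is not allowed

Fix: Compute the overall MAX in a subquery, then take MAX of rows below it

Corrected query:
SELECT MAX(gpa) FROM students WHERE gpa < (SELECT MAX(gpa) FROM students)

Result:
MAX(gpa)
--------
3.77    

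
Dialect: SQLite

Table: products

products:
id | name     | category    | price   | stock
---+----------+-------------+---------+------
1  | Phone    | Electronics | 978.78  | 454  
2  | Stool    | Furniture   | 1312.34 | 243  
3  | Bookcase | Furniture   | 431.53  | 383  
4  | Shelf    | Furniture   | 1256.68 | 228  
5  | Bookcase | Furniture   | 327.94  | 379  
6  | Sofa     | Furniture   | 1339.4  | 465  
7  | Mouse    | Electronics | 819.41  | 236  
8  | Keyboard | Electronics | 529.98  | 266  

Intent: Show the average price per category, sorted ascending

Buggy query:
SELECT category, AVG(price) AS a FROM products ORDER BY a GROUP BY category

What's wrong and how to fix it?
Bug: GROUP BY must precede ORDER BY

Fix: Reorder: SELECT … FROM … GROUP BY … ORDER BY …

Corrected query:
SELECT category, AVG(price) AS a FROM products GROUP BY category ORDER BY a

Result:
category    | a         
------------+-----------
Electronics | 776.056667
Furniture   | 933.578   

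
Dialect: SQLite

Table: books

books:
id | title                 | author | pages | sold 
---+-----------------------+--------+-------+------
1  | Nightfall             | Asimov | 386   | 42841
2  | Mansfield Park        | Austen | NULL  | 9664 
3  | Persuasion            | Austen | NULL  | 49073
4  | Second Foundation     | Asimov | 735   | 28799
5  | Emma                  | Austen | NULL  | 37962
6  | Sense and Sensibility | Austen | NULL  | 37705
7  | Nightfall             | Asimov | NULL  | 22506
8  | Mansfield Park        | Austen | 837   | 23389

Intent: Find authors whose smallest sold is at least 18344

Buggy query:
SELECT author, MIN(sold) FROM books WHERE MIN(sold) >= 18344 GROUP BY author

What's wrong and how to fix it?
Bug: MIN() in WHERE is a misuse of aggregate

Fix: Use HAVING for the per-group MIN condition

Corrected query:
SELECT author, MIN(sold) FROM books GROUP BY author HAVING MIN(sold) >= 18344

Result:
author | MIN(sold)
-------+----------
Asimov | 22506    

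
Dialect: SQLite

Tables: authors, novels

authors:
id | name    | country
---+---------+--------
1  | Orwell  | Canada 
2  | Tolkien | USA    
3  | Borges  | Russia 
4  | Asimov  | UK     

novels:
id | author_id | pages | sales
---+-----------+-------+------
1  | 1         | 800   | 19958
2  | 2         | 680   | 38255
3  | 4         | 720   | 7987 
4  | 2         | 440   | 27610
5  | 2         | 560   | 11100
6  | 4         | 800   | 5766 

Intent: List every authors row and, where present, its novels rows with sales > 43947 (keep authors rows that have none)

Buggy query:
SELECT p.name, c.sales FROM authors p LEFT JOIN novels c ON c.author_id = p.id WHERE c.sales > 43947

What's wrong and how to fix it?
Bug: A WHERE condition on the right-hand table after LEFT JOIN drops unmatched parents

Fix: Put 'c.sales > 43947' in the JOIN's ON clause instead of WHERE

Corrected query:
SELECT p.name, c.sales FROM authors p LEFT JOIN novels c ON c.author_id = p.id AND c.sales > 43947

Result:
name    | sales
--------+------
Orwell  | NULL 
Tolkien | NULL 
Borges  | NULL 
Asimov  | NULL 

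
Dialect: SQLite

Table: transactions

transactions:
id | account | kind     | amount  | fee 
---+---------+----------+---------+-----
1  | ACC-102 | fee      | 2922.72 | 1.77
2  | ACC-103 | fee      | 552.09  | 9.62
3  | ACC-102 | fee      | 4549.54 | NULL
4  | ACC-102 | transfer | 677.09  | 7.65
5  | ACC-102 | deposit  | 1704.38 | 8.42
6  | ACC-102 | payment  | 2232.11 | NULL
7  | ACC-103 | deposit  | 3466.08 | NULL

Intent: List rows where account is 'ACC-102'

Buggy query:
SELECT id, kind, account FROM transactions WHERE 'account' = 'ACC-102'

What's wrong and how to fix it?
Bug: 'account' in single quotes is a string literal, not the column; the comparison is literal-vs-literal and never true

Fix: Remove the quotes around the column name (or use double quotes for an identifier)

Corrected query:
SELECT id, kind, account FROM transactions WHERE account = 'ACC-102'

Result:
id | kind     | account
---+----------+--------
1  | fee      | ACC-102
3  | fee      | ACC-102
4  | transfer | ACC-102
5  | deposit  | ACC-102
6  | payment  | ACC-102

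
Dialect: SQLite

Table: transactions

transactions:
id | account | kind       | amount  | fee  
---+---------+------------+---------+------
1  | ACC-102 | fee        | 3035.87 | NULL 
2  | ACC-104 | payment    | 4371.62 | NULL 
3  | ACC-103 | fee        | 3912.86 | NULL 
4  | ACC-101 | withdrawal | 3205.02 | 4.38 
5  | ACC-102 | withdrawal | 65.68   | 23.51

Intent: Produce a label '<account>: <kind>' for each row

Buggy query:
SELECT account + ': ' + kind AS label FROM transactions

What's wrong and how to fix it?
Bug: SQLite uses || for string concatenation; + coerces text to numbers (yielding 0)

Fix: Replace + with || to concatenate text

Corrected query:
SELECT account || ': ' || kind AS label FROM transactions

Result:
label              
-------------------
ACC-102: fee       
ACC-104: payment   
ACC-103: fee       
ACC-101: withdrawal
ACC-102: withdrawal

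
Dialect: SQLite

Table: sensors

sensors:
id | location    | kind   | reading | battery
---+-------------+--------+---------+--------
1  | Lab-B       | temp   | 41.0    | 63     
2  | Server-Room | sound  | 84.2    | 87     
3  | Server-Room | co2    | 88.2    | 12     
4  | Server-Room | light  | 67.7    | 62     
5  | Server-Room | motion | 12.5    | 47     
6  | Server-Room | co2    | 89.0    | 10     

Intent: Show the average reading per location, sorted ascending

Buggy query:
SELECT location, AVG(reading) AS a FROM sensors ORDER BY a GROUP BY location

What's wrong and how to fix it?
Bug: GROUP BY must precede ORDER BY

Fix: Move ORDER BY to the end, after GROUP BY

Corrected query:
SELECT location, AVG(reading) AS a FROM sensors GROUP BY location ORDER BY a

Result:
location    | a    
------------+------
Lab-B       | 41   
Server-Room | 68.32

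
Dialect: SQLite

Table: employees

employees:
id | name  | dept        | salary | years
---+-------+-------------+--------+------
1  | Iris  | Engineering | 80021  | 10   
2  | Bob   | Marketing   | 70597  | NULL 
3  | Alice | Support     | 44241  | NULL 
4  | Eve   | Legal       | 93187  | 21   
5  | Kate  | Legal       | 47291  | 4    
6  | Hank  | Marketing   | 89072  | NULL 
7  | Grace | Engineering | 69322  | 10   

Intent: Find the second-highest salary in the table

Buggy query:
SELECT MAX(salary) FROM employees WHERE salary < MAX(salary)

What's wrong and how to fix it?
Bug: MAX(salary) on the right of the comparison is an aggregate-in-WHERE error

Fix: Compute the overall MAX in a subquery, then take MAX of rows below it

Corrected query:
SELECT MAX(salary) FROM employees WHERE salary < (SELECT MAX(salary) FROM employees)

Result:
MAX(salary)
-----------
89072      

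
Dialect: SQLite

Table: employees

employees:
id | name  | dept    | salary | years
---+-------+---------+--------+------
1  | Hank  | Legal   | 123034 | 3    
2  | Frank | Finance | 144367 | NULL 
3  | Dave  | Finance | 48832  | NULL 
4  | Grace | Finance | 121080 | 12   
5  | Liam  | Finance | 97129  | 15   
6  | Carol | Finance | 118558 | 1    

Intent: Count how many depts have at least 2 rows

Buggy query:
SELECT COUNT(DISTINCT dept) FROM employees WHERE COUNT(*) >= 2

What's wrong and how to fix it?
Bug: COUNT(*) cannot appear in WHERE; the per-group count doesn't exist yet

Fix: Group first with HAVING COUNT(*) >= 2, then COUNT the resulting groups

Corrected query:
SELECT COUNT(*) FROM (SELECT dept FROM employees GROUP BY dept HAVING COUNT(*) >= 2)

Result:
COUNT(*)
--------
1       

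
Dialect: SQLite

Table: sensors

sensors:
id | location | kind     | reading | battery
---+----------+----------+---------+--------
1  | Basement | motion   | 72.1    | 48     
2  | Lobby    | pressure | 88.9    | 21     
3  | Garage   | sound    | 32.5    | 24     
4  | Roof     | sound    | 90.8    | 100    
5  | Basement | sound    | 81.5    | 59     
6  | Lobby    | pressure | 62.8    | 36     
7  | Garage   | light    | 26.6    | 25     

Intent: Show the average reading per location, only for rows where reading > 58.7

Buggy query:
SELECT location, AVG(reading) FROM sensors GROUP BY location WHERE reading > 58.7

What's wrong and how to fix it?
Bug: Row-level WHERE must come before GROUP BY in the clause order

Fix: Place WHERE between FROM and GROUP BY

Corrected query:
SELECT location, AVG(reading) FROM sensors WHERE reading > 58.7 GROUP BY location

Result:
location | AVG(reading)
---------+-------------
Basement | 76.8        
Lobby    | 75.85       
Roof     | 90.8        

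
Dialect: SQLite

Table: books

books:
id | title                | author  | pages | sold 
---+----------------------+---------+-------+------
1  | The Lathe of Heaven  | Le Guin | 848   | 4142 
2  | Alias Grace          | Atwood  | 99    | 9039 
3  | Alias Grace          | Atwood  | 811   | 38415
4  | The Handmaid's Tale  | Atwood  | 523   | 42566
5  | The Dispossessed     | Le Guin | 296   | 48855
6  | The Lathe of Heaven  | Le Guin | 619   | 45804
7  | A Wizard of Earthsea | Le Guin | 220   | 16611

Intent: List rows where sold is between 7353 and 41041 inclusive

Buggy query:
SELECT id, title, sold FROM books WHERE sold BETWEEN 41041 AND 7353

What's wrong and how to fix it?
Bug: BETWEEN expects the lower bound first; with 41041 AND 7353 the range is empty

Fix: Swap the bounds so the smaller value comes first

Corrected query:
SELECT id, title, sold FROM books WHERE sold BETWEEN 7353 AND 41041

Result:
id | title                | sold 
---+----------------------+------
2  | Alias Grace          | 9039 
3  | Alias Grace          | 38415
7  | A Wizard of Earthsea | 16611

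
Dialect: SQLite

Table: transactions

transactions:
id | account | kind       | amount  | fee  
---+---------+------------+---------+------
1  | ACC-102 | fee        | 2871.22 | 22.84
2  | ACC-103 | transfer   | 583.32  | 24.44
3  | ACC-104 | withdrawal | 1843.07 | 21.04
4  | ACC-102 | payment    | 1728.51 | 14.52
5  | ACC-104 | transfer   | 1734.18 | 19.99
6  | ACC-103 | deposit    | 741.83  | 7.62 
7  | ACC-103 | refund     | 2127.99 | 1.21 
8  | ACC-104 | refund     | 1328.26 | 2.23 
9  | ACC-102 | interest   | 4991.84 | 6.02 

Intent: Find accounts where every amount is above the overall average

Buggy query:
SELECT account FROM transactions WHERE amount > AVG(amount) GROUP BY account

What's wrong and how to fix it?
Bug: AVG() is an aggregate; it can't sit directly in WHERE

Fix: Use a subquery for AVG and a HAVING MIN(...) filter so the condition holds for every row in the group

Corrected query:
SELECT account FROM transactions GROUP BY account HAVING MIN(amount) > (SELECT AVG(amount) FROM transactions)

Result:
(no rows)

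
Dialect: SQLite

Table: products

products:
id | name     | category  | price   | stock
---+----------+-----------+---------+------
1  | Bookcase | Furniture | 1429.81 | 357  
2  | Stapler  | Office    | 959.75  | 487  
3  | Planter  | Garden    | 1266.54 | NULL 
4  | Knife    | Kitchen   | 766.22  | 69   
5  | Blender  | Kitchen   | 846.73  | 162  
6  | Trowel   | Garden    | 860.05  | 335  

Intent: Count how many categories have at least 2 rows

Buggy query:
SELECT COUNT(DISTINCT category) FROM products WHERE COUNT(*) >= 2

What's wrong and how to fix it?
Bug: WHERE filters individual rows, not groups, so a group-level COUNT is invalid there

Fix: Group first with HAVING COUNT(*) >= 2, then COUNT the resulting groups

Corrected query:
SELECT COUNT(*) FROM (SELECT category FROM products GROUP BY category HAVING COUNT(*) >= 2)

Result:
COUNT(*)
--------
2       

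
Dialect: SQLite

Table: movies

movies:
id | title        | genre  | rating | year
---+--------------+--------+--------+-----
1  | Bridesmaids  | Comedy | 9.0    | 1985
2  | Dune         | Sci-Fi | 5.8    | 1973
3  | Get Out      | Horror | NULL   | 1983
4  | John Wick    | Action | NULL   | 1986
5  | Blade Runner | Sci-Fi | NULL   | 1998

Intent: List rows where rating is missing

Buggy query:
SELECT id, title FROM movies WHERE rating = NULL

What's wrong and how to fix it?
Bug: Comparing to NULL with '=' never matches; NULL = NULL is unknown, not true

Fix: Use IS NULL to test for NULL

Corrected query:
SELECT id, title FROM movies WHERE rating IS NULL

Result:
id | title       
---+-------------
3  | Get Out     
4  | John Wick   
5  | Blade Runner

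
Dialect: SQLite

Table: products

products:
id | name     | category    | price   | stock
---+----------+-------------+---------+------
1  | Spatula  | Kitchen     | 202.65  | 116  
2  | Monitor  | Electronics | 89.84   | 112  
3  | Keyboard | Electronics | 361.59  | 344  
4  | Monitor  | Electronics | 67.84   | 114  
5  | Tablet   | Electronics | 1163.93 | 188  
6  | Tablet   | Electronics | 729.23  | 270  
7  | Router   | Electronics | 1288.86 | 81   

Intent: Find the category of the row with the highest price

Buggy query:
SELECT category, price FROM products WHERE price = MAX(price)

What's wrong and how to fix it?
Bug: WHERE is evaluated per row; an aggregate over the whole table isn't defined there

Fix: Wrap MAX in a scalar subquery so WHERE compares against a single value

Corrected query:
SELECT category, price FROM products WHERE price = (SELECT MAX(price) FROM products)

Result:
category    | price  
------------+--------
Electronics | 1288.86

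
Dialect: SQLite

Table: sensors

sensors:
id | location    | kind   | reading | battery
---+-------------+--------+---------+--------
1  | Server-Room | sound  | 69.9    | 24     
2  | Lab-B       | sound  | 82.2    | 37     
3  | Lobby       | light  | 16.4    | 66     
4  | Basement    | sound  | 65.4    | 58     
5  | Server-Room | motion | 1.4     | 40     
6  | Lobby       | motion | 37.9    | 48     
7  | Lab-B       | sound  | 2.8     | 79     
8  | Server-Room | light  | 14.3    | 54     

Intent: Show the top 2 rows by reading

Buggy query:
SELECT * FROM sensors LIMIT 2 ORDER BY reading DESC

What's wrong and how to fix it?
Bug: ORDER BY cannot follow LIMIT; LIMIT is the final clause

Fix: Sort with ORDER BY, then apply LIMIT

Corrected query:
SELECT * FROM sensors ORDER BY reading DESC LIMIT 2

Result:
id | location    | kind  | reading | battery
---+-------------+-------+---------+--------
2  | Lab-B       | sound | 82.2    | 37     
1  | Server-Room | sound | 69.9    | 24     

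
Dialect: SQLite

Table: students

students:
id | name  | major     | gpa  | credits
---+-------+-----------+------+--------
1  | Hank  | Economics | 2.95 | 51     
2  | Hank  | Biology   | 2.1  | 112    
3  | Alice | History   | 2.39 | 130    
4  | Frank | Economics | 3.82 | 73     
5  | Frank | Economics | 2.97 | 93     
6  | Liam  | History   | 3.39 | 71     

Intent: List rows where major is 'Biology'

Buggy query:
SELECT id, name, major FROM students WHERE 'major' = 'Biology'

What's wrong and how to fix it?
Bug: 'major' in single quotes is a string literal, not the column; the comparison is literal-vs-literal and never true

Fix: Reference the column as major without single quotes

Corrected query:
SELECT id, name, major FROM students WHERE major = 'Biology'

Result:
id | name | major  
---+------+--------
2  | Hank | Biology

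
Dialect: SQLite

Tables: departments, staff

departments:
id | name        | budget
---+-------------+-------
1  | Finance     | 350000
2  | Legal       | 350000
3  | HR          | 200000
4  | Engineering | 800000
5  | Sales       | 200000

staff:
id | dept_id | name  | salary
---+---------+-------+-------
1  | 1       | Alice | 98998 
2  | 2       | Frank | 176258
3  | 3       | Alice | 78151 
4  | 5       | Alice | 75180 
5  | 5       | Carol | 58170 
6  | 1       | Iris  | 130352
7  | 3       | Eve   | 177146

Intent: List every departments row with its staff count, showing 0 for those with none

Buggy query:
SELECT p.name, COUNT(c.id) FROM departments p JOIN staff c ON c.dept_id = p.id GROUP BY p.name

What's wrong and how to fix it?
Bug: INNER JOIN drops departments rows that have no matching staff rows

Fix: Use LEFT JOIN so parents without children still appear (COUNT(c.id) gives 0)

Corrected query:
SELECT p.name, COUNT(c.id) FROM departments p LEFT JOIN staff c ON c.dept_id = p.id GROUP BY p.name

Result:
name        | COUNT(c.id)
------------+------------
Engineering | 0          
Finance     | 2          
HR          | 2          
Legal       | 1          
Sales       | 2          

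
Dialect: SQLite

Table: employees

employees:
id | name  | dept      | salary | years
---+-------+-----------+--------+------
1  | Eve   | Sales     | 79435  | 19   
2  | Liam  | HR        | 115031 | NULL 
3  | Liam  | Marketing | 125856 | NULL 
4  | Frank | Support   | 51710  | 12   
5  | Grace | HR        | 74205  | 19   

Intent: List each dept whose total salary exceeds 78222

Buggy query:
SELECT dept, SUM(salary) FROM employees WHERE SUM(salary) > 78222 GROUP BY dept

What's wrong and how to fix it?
Bug: SUM(salary) is an aggregate, but WHERE filters rows before aggregation

Fix: Use HAVING (which filters groups after aggregation) instead of WHERE

Corrected query:
SELECT dept, SUM(salary) FROM employees GROUP BY dept HAVING SUM(salary) > 78222

Result:
dept      | SUM(salary)
----------+------------
HR        | 189236     
Marketing | 125856     
Sales     | 79435      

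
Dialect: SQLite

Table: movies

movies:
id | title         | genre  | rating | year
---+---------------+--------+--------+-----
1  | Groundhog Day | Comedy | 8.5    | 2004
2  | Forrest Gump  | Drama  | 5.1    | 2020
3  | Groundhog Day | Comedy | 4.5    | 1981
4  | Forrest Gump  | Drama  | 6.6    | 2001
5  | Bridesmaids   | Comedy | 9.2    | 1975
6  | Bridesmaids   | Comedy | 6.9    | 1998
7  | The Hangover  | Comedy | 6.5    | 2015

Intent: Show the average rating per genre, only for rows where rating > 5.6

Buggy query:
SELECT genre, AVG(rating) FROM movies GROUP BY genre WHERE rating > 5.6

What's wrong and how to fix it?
Bug: Row-level WHERE must come before GROUP BY in the clause order

Fix: Move the WHERE clause before GROUP BY

Corrected query:
SELECT genre, AVG(rating) FROM movies WHERE rating > 5.6 GROUP BY genre

Result:
genre  | AVG(rating)
-------+------------
Comedy | 7.775      
Drama  | 6.6        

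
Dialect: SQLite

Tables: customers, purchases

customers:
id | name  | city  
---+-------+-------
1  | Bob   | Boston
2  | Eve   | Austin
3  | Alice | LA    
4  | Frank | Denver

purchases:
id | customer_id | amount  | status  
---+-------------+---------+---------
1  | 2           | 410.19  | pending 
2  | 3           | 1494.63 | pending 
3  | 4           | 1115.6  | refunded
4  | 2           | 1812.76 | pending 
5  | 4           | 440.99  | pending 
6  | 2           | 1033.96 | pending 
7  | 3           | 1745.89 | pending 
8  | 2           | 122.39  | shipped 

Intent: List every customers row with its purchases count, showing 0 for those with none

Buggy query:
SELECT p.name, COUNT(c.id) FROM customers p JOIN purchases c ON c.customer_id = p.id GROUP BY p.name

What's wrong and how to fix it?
Bug: INNER JOIN drops customers rows that have no matching purchases rows

Fix: Use LEFT JOIN so parents without children still appear (COUNT(c.id) gives 0)

Corrected query:
SELECT p.name, COUNT(c.id) FROM customers p LEFT JOIN purchases c ON c.customer_id = p.id GROUP BY p.name

Result:
name  | COUNT(c.id)
------+------------
Alice | 2          
Bob   | 0          
Eve   | 4          
Frank | 2          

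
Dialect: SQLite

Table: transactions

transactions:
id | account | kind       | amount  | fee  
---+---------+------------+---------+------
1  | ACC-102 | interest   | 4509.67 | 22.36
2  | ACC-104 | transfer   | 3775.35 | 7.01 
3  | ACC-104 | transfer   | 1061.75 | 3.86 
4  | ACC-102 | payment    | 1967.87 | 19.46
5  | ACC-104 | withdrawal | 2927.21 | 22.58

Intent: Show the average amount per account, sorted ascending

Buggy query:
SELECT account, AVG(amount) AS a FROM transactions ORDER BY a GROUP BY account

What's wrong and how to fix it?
Bug: GROUP BY must precede ORDER BY

Fix: Move ORDER BY to the end, after GROUP BY

Corrected query:
SELECT account, AVG(amount) AS a FROM transactions GROUP BY account ORDER BY a

Result:
account | a          
--------+------------
ACC-104 | 2588.103333
ACC-102 | 3238.77    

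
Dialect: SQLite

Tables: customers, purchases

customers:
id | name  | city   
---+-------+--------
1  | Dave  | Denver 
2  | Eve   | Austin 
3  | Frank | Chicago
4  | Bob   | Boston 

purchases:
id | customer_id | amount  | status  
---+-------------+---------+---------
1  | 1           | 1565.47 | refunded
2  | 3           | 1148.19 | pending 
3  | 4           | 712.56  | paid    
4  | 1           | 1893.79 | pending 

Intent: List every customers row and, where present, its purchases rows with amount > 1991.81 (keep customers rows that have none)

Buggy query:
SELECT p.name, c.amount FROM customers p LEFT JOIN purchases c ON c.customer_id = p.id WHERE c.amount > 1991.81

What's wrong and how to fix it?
Bug: Filtering c.amount in WHERE discards the NULL rows produced by LEFT JOIN, turning it into an inner join

Fix: Move the right-table condition into the ON clause so unmatched parents are kept

Corrected query:
SELECT p.name, c.amount FROM customers p LEFT JOIN purchases c ON c.customer_id = p.id AND c.amount > 1991.81

Result:
name  | amount
------+-------
Dave  | NULL  
Eve   | NULL  
Frank | NULL  
Bob   | NULL  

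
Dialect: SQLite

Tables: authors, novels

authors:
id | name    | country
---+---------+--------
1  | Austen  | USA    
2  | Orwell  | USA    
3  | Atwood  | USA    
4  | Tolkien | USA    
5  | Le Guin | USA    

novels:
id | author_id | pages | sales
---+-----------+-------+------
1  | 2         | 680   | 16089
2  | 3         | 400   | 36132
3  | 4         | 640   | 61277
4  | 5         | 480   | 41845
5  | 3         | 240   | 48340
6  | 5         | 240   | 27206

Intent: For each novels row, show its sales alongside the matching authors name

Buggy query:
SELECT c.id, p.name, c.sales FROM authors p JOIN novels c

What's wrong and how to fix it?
Bug: JOIN with no ON clause produces a cartesian product; every novels row pairs with every authors row

Fix: Add ON c.author_id = p.id to the JOIN

Corrected query:
SELECT c.id, p.name, c.sales FROM authors p JOIN novels c ON c.author_id = p.id

Result:
id | name    | sales
---+---------+------
1  | Orwell  | 16089
2  | Atwood  | 36132
3  | Tolkien | 61277
4  | Le Guin | 41845
5  | Atwood  | 48340
6  | Le Guin | 27206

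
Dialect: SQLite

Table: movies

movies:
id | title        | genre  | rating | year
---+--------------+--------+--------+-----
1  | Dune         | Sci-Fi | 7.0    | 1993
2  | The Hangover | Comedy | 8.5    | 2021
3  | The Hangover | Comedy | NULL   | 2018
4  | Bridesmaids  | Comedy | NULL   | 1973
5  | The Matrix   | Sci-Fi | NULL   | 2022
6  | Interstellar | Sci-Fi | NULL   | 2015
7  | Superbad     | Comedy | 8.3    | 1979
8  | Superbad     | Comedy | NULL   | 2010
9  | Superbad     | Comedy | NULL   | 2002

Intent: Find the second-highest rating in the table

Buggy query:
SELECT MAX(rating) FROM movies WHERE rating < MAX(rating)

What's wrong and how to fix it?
Bug: The inner MAX is an aggregate inside WHERE, which is not allowed

Fix: Compute the overall MAX in a subquery, then take MAX of rows below it

Corrected query:
SELECT MAX(rating) FROM movies WHERE rating < (SELECT MAX(rating) FROM movies)

Result:
MAX(rating)
-----------
8.3        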